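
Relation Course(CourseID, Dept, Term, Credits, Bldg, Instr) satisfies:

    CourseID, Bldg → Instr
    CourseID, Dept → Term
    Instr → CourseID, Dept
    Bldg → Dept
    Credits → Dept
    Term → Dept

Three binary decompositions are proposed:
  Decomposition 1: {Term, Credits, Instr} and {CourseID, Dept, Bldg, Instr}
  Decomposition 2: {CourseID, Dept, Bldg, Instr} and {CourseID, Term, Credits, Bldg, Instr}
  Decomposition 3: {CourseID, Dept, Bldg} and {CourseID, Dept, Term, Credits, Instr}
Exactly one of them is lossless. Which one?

Decomposition 1: common = {Instr}, closure = {CourseID, Dept, Term, Instr} → lossy.
Decomposition 2: common = {CourseID, Bldg, Instr}, closure = {CourseID, Dept, Term, Bldg, Instr} → lossless.
Decomposition 3: common = {CourseID, Dept}, closure = {CourseID, Dept, Term} → lossy.

Decomposition 2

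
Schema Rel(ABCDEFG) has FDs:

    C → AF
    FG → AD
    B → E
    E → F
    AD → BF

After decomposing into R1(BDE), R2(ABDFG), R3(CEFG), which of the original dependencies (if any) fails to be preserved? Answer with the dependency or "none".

Check C → AF: no single fragment contains all of {ACF}, and the restricted closure of {C} across the fragments never reaches {AF}.
FG → AD is preserved.
B → E is preserved.
E → F is preserved.
AD → BF is preserved.

C → AF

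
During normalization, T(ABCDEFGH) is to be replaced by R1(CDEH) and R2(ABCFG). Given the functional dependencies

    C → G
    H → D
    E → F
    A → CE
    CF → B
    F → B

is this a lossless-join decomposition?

No

Common attributes: R1 ∩ R2 = {C}.
Closure of {C}: C → G applies, adding G. So (C)⁺ = {CG}.
The closure contains neither all of R1 = {CDEH} nor all of R2 = {ABCFG}, so the common attributes are not a superkey of either fragment. The join is lossy.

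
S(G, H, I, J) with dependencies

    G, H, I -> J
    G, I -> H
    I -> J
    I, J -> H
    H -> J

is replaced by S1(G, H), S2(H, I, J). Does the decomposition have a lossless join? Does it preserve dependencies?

Lossless test: (H)⁺ = {H, J}, which is a superkey of neither fragment — lossy.
Dependency preservation: G, H, I → J; G, I → H are not contained in any single fragment, but the restricted closure of each left-hand side across the fragments still reaches the right-hand side; the remaining FDs each lie inside some fragment. All dependencies are preserved.

lossy but dependency-preserving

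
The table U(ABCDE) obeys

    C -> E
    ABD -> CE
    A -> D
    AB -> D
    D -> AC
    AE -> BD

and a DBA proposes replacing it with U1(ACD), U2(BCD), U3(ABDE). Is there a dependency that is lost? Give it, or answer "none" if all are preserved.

C -> E

Check C → E: no single fragment contains all of {CE}, and the restricted closure of {C} across the fragments never reaches {E}.
ABD → CE is preserved.
A → D is preserved.
AB → D is preserved.
D → AC is preserved.
AE → BD is preserved.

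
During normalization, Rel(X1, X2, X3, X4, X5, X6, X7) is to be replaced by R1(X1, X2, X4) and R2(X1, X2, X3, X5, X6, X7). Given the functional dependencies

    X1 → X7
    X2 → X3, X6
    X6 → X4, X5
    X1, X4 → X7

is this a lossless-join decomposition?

Common attributes: R1 ∩ R2 = {X1, X2}.
Closure of {X1, X2}: X1 → X7 applies, adding X7; X2 → X3, X6 applies, adding X3, X6; X6 → X4, X5 applies, adding X4, X5. So (X1, X2)⁺ = {X1, X2, X3, X4, X5, X6, X7}.
This closure contains every attribute of R1, so R1 ∩ R2 → R1. The join is lossless.

Yes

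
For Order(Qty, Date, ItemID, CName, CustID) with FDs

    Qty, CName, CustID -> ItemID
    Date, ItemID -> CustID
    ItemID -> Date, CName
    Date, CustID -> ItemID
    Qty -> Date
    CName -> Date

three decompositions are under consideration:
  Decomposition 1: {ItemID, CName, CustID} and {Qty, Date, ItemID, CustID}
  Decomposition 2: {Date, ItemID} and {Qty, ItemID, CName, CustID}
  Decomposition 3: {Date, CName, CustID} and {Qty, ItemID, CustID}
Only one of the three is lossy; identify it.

Decomposition 1: common = {ItemID, CustID}, closure = {Date, ItemID, CName, CustID} → lossless.
Decomposition 2: common = {ItemID}, closure = {Date, ItemID, CName, CustID} → lossless.
Decomposition 3: common = {CustID}, closure = {CustID} → lossy.

Decomposition 3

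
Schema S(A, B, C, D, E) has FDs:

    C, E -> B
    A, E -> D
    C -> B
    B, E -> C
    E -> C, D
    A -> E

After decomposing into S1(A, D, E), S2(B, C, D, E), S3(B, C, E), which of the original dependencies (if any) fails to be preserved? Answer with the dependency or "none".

none

C, E → B lies within S2.
A, E → D lies within S1.
C → B lies within S2.
B, E → C lies within S2.
E → C, D lies within S2.
A → E lies within S1.
Every dependency is enforceable on the fragments, so the decomposition is dependency-preserving.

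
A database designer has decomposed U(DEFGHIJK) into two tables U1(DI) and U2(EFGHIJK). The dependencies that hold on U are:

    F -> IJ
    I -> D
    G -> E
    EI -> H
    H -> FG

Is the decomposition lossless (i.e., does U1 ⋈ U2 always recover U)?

Yes

Common attributes: U1 ∩ U2 = {I}.
Closure of {I}: I → D applies, adding D. So (I)⁺ = {DI}.
This closure contains every attribute of U1, so U1 ∩ U2 → U1. The join is lossless.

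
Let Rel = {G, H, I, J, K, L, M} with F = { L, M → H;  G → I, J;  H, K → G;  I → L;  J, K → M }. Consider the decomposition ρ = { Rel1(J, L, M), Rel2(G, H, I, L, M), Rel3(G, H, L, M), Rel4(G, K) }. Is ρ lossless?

No

Chase test. Columns are G, H, I, J, K, L, M; row i has aⱼ where attribute j ∈ Reli, else bᵢⱼ.
Initial tableau (one row per fragment):
  row 1: b11 b12 b13 a4 b15 a6 a7
  row 2: a1 a2 a3 b24 b25 a6 a7
  row 3: a1 a2 b33 b34 b35 a6 a7
  row 4: a1 b42 b43 b44 a5 b46 b47
Rows 1 and 2 agree on L, M; apply L, M→H and equate their H entries.
Rows 2 and 3 agree on G; apply G→I, J and equate their I, J entries.
Rows 2 and 4 agree on G; apply G→I, J and equate their I, J entries.
Rows 2 and 4 agree on I; apply I→L and equate their L entries.
No row becomes fully distinguished — the join is lossy.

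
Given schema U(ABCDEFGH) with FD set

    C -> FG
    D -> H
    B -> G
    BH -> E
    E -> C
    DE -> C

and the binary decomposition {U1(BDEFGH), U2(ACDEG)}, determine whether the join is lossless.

Common attributes: U1 ∩ U2 = {DEG}.
Closure of {DEG}: D → H applies, adding H; E → C applies, adding C; C → FG applies, adding F. So (DEG)⁺ = {CDEFGH}.
The closure contains neither all of U1 = {BDEFGH} nor all of U2 = {ACDEG}, so the common attributes are not a superkey of either fragment. The join is lossy.

No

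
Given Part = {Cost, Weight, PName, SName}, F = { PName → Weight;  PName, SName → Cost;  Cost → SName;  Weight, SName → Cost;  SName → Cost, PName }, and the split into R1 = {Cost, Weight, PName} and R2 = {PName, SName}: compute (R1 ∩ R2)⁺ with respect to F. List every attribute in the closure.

R1 ∩ R2 = {PName}.
PName → Weight applies, adding Weight
Closure: {Weight, PName}.

Weight, PName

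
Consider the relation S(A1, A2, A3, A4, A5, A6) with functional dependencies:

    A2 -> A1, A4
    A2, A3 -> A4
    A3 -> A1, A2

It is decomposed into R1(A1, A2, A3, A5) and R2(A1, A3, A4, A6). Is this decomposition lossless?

No

Common attributes: R1 ∩ R2 = {A1, A3}.
Closure of {A1, A3}: A3 → A1, A2 applies, adding A2; A2 → A1, A4 applies, adding A4. So (A1, A3)⁺ = {A1, A2, A3, A4}.
The closure contains neither all of R1 = {A1, A2, A3, A5} nor all of R2 = {A1, A3, A4, A6}, so the common attributes are not a superkey of either fragment. The join is lossy.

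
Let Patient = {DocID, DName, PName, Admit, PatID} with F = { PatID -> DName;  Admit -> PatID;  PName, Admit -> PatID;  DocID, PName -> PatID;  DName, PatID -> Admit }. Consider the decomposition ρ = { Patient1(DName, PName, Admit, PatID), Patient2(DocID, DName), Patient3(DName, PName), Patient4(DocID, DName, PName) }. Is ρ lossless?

No

Chase test. Columns are DocID, DName, PName, Admit, PatID; row i has aⱼ where attribute j ∈ Patienti, else bᵢⱼ.
Initial tableau (one row per fragment):
  row 1: b11 a2 a3 a4 a5
  row 2: a1 a2 b23 b24 b25
  row 3: b31 a2 a3 b34 b35
  row 4: a1 a2 a3 b44 b45
No row becomes fully distinguished — the join is lossy.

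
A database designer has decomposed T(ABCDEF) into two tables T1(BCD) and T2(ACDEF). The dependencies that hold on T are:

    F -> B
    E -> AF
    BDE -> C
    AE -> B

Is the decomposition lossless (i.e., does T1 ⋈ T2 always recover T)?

No

Common attributes: T1 ∩ T2 = {CD}.
No dependency enlarges {CD}, so (CD)⁺ = {CD}.
The closure contains neither all of T1 = {BCD} nor all of T2 = {ACDEF}, so the common attributes are not a superkey of either fragment. The join is lossy.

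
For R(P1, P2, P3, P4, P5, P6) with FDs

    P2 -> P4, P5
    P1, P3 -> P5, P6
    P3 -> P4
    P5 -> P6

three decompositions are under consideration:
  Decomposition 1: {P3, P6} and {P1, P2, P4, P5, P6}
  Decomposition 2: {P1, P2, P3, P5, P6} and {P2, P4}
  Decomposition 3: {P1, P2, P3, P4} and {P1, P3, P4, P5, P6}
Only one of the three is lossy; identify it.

Decomposition 1: common = {P6}, closure = {P6} → lossy.
Decomposition 2: common = {P2}, closure = {P2, P4, P5, P6} → lossless.
Decomposition 3: common = {P1, P3, P4}, closure = {P1, P3, P4, P5, P6} → lossless.

Decomposition 1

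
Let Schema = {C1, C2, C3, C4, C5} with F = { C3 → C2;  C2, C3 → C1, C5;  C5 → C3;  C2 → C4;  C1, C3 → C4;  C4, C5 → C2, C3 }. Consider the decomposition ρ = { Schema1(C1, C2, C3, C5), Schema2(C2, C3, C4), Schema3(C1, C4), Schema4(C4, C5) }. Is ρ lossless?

Chase test. Columns are C1, C2, C3, C4, C5; row i has aⱼ where attribute j ∈ Schemai, else bᵢⱼ.
Initial tableau (one row per fragment):
  row 1: a1 a2 a3 b14 a5
  row 2: b21 a2 a3 a4 b25
  row 3: a1 b32 b33 a4 b35
  row 4: b41 b42 b43 a4 a5
Rows 1 and 2 agree on C2, C3; apply C2, C3→C1, C5 and equate their C1, C5 entries.
Rows 1 and 4 agree on C5; apply C5→C3 and equate their C3 entries.
Rows 1 and 2 agree on C2; apply C2→C4 and equate their C4 entries.
Rows 1 and 4 agree on C4, C5; apply C4, C5→C2, C3 and equate their C2, C3 entries.
Rows 1 and 4 agree on C2, C3; apply C2, C3→C1, C5 and equate their C1, C5 entries.
Row 1 is now all distinguished symbols — the join is lossless.

Yes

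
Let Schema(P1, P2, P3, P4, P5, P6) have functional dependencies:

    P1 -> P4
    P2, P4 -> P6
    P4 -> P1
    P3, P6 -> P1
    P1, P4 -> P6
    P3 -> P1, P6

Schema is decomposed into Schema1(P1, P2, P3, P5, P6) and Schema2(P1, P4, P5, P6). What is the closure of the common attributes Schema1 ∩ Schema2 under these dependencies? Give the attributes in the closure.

P1, P4, P5, P6

Schema1 ∩ Schema2 = {P1, P5, P6}.
P1 → P4 applies, adding P4
Closure: {P1, P4, P5, P6}.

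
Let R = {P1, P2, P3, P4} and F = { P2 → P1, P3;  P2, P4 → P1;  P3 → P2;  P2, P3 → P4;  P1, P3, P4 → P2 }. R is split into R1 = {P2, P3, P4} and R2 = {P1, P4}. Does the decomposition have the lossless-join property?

No

Common attributes: R1 ∩ R2 = {P4}.
No dependency enlarges {P4}, so (P4)⁺ = {P4}.
The closure contains neither all of R1 = {P2, P3, P4} nor all of R2 = {P1, P4}, so the common attributes are not a superkey of either fragment. The join is lossy.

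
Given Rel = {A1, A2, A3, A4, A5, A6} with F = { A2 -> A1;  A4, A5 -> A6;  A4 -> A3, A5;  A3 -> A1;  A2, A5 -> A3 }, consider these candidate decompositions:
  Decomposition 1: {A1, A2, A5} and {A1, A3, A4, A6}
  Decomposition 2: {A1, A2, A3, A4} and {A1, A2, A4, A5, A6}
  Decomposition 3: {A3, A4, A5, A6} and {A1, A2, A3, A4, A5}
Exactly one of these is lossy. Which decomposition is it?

Decomposition 1: common = {A1}, closure = {A1} → lossy.
Decomposition 2: common = {A1, A2, A4}, closure = {A1, A2, A3, A4, A5, A6} → lossless.
Decomposition 3: common = {A3, A4, A5}, closure = {A1, A3, A4, A5, A6} → lossless.

Decomposition 1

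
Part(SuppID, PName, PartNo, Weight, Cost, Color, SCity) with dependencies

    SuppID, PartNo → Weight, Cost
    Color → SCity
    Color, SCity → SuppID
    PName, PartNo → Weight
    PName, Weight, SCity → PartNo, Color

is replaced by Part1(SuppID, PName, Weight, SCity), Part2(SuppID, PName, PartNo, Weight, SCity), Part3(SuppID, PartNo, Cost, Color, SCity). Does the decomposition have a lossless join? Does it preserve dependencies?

Lossless test (chase): Rows 2 and 3 agree on SuppID, PartNo; apply SuppID, PartNo→Weight, Cost and equate their Weight, Cost entries. Rows 1 and 2 agree on PName, Weight, SCity; apply PName, Weight, SCity→PartNo, Color and equate their PartNo, Color entries. Rows 1 and 2 agree on SuppID, PartNo; apply SuppID, PartNo→Weight, Cost and equate their Weight, Cost entries. No row becomes fully distinguished — the join is lossy.
Dependency preservation: the restricted closure of {PName, Weight, SCity} across the fragments never reaches {PartNo, Color}, so PName, Weight, SCity → PartNo, Color cannot be enforced without a join — not preserved.

lossy and not dependency-preserving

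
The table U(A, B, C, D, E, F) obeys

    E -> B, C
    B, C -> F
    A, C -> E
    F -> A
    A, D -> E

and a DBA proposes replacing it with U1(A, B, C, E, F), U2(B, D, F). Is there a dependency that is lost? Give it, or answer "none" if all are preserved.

Check A, D → E: no single fragment contains all of {A, D, E}, and the restricted closure of {A, D} across the fragments never reaches {E}.
E → B, C is preserved.
B, C → F is preserved.
A, C → E is preserved.
F → A is preserved.

A, D -> E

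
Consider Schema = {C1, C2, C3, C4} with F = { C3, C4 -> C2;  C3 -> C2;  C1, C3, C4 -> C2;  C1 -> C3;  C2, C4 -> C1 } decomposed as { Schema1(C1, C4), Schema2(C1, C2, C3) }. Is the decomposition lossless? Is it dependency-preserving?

lossless but not dependency-preserving

Lossless test: (C1)⁺ = {C1, C2, C3}, which contains all of one fragment — lossless.
Dependency preservation: the restricted closure of {C2, C4} across the fragments never reaches {C1}, so C2, C4 → C1 cannot be enforced without a join — not preserved.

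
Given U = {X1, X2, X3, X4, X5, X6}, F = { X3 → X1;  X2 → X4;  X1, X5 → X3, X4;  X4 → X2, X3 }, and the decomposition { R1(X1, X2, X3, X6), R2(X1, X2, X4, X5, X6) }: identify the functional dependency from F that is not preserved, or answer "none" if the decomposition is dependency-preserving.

none

X3 → X1 lies within R1.
X2 → X4 lies within R2.
X1, X5 → X3, X4: restricted closure across fragments reaches X3, X4.
X4 → X2, X3: restricted closure across fragments reaches X2, X3.
Every dependency is enforceable on the fragments, so the decomposition is dependency-preserving.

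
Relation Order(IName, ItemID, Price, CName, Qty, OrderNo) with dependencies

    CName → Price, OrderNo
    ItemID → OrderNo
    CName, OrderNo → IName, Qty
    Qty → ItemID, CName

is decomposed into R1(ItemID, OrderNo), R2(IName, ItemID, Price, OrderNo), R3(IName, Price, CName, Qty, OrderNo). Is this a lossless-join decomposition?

No

Chase test. Columns are IName, ItemID, Price, CName, Qty, OrderNo; row i has aⱼ where attribute j ∈ Ri, else bᵢⱼ.
Initial tableau (one row per fragment):
  row 1: b11 a2 b13 b14 b15 a6
  row 2: a1 a2 a3 b24 b25 a6
  row 3: a1 b32 a3 a4 a5 a6
No row becomes fully distinguished — the join is lossy.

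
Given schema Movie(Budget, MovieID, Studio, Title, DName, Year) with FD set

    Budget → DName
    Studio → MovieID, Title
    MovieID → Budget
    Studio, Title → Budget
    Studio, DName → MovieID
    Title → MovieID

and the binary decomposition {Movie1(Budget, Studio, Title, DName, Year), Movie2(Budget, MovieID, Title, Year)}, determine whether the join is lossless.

Common attributes: Movie1 ∩ Movie2 = {Budget, Title, Year}.
Closure of {Budget, Title, Year}: Budget → DName applies, adding DName; Title → MovieID applies, adding MovieID. So (Budget, Title, Year)⁺ = {Budget, MovieID, Title, DName, Year}.
This closure contains every attribute of Movie2, so Movie1 ∩ Movie2 → Movie2. The join is lossless.

Yes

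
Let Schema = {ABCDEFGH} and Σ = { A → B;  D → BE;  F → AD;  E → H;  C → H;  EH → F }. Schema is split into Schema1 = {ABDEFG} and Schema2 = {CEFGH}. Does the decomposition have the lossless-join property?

Common attributes: Schema1 ∩ Schema2 = {EFG}.
Closure of {EFG}: F → AD applies, adding AD; E → H applies, adding H; A → B applies, adding B. So (EFG)⁺ = {ABDEFGH}.
This closure contains every attribute of Schema1, so Schema1 ∩ Schema2 → Schema1. The join is lossless.

Yes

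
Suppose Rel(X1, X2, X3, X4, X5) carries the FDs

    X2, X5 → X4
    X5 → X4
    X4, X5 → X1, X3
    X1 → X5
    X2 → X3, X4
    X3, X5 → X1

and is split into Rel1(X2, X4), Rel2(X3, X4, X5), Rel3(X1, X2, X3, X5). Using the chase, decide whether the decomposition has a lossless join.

Yes

Chase test. Columns are X1, X2, X3, X4, X5; row i has aⱼ where attribute j ∈ Reli, else bᵢⱼ.
Initial tableau (one row per fragment):
  row 1: b11 a2 b13 a4 b15
  row 2: b21 b22 a3 a4 a5
  row 3: a1 a2 a3 b34 a5
Rows 2 and 3 agree on X5; apply X5→X4 and equate their X4 entries.
Rows 2 and 3 agree on X4, X5; apply X4, X5→X1, X3 and equate their X1, X3 entries.
Rows 1 and 3 agree on X2; apply X2→X3, X4 and equate their X3, X4 entries.
Row 3 is now all distinguished symbols — the join is lossless.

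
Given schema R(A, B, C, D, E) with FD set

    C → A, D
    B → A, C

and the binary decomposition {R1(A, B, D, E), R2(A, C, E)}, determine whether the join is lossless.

Common attributes: R1 ∩ R2 = {A, E}.
No dependency enlarges {A, E}, so (A, E)⁺ = {A, E}.
The closure contains neither all of R1 = {A, B, D, E} nor all of R2 = {A, C, E}, so the common attributes are not a superkey of either fragment. The join is lossy.

No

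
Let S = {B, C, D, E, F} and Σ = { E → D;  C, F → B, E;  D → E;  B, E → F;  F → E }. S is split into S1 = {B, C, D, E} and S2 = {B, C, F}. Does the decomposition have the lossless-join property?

Common attributes: S1 ∩ S2 = {B, C}.
No dependency enlarges {B, C}, so (B, C)⁺ = {B, C}.
The closure contains neither all of S1 = {B, C, D, E} nor all of S2 = {B, C, F}, so the common attributes are not a superkey of either fragment. The join is lossy.

No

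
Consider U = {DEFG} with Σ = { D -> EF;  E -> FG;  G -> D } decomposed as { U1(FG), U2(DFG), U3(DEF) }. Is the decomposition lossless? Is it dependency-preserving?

lossless and dependency-preserving

Lossless test (chase): Rows 2 and 3 agree on D; apply D→EF and equate their EF entries. Rows 2 and 3 agree on E; apply E→FG and equate their FG entries. Rows 1 and 2 agree on G; apply G→D and equate their D entries. Rows 1 and 2 agree on D; apply D→EF and equate their EF entries. Row 1 is now all distinguished symbols — the join is lossless.
Dependency preservation: E → FG is not contained in any single fragment, but the restricted closure of its left-hand side across the fragments still reaches the right-hand side; the remaining FDs each lie inside some fragment. All dependencies are preserved.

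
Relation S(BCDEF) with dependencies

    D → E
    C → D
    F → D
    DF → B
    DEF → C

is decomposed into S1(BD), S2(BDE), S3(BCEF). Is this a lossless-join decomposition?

Chase test. Columns are BCDEF; row i has aⱼ where attribute j ∈ Si, else bᵢⱼ.
Initial tableau (one row per fragment):
  row 1: a1 b12 a3 b14 b15
  row 2: a1 b22 a3 a4 b25
  row 3: a1 a2 b33 a4 a5
Rows 1 and 2 agree on D; apply D→E and equate their E entries.
No row becomes fully distinguished — the join is lossy.

No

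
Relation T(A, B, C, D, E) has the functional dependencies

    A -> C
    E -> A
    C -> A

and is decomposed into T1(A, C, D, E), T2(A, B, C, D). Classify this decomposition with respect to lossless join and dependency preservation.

Lossless test: (A, C, D)⁺ = {A, C, D}, which is a superkey of neither fragment — lossy.
Dependency preservation: every FD's attributes lie within a single fragment, so each can be enforced locally — preserved.

lossy but dependency-preserving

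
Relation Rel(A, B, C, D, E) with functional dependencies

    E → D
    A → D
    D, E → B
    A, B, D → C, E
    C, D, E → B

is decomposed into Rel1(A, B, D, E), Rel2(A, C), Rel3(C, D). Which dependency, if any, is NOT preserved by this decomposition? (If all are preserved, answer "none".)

Check A, B, D → C, E: no single fragment contains all of {A, B, C, D, E}, and the restricted closure of {A, B, D} across the fragments never reaches {C, E}.
E → D is preserved.
A → D is preserved.
D, E → B is preserved.
C, D, E → B is preserved.

A, B, D → C, E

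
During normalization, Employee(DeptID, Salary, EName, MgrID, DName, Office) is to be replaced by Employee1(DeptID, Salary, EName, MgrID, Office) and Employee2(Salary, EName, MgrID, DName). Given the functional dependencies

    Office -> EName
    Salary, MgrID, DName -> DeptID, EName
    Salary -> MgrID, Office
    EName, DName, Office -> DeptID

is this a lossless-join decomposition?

No

Common attributes: Employee1 ∩ Employee2 = {Salary, EName, MgrID}.
Closure of {Salary, EName, MgrID}: Salary → MgrID, Office applies, adding Office. So (Salary, EName, MgrID)⁺ = {Salary, EName, MgrID, Office}.
The closure contains neither all of Employee1 = {DeptID, Salary, EName, MgrID, Office} nor all of Employee2 = {Salary, EName, MgrID, DName}, so the common attributes are not a superkey of either fragment. The join is lossy.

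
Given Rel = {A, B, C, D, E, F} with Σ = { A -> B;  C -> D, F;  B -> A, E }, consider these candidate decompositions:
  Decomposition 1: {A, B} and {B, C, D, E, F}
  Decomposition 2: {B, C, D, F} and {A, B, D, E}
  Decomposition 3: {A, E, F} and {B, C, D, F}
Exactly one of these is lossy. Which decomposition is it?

Decomposition 1: common = {B}, closure = {A, B, E} → lossless.
Decomposition 2: common = {B, D}, closure = {A, B, D, E} → lossless.
Decomposition 3: common = {F}, closure = {F} → lossy.

Decomposition 3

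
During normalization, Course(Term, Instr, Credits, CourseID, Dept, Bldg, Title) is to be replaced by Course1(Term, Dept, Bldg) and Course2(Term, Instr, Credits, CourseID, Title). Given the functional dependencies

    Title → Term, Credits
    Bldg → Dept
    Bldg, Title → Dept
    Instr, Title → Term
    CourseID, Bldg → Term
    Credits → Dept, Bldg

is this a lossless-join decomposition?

No

Common attributes: Course1 ∩ Course2 = {Term}.
No dependency enlarges {Term}, so (Term)⁺ = {Term}.
The closure contains neither all of Course1 = {Term, Dept, Bldg} nor all of Course2 = {Term, Instr, Credits, CourseID, Title}, so the common attributes are not a superkey of either fragment. The join is lossy.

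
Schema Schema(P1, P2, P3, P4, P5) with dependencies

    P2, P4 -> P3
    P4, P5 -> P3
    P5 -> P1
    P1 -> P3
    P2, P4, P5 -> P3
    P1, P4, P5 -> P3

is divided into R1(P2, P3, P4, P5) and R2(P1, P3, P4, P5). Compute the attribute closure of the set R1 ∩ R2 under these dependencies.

P1, P3, P4, P5

R1 ∩ R2 = {P3, P4, P5}.
P5 → P1 applies, adding P1
Closure: {P1, P3, P4, P5}.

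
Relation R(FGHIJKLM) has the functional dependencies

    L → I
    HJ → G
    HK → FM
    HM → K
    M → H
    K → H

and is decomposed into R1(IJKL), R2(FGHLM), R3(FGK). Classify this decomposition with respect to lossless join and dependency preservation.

Lossless test (chase): Rows 1 and 2 agree on L; apply L→I and equate their I entries. Rows 1 and 3 agree on K; apply K→H and equate their H entries. Rows 1 and 3 agree on HK; apply HK→FM and equate their FM entries. No row becomes fully distinguished — the join is lossy.
Dependency preservation: the restricted closure of {HJ} across the fragments never reaches {G}, so HJ → G cannot be enforced without a join — not preserved.

lossy and not dependency-preserving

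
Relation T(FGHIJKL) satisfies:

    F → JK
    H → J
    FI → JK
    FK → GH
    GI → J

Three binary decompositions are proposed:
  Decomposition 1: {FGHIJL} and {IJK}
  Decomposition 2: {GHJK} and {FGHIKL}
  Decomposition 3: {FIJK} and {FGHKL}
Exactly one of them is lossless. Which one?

Decomposition 1: common = {IJ}, closure = {IJ} → lossy.
Decomposition 2: common = {GHK}, closure = {GHJK} → lossless.
Decomposition 3: common = {FK}, closure = {FGHJK} → lossy.

Decomposition 2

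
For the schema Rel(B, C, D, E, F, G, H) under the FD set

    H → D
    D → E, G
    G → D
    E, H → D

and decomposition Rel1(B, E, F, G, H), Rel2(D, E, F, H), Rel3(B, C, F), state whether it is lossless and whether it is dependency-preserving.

Lossless test (chase): Rows 1 and 2 agree on H; apply H→D and equate their D entries. Rows 1 and 2 agree on D; apply D→E, G and equate their E, G entries. No row becomes fully distinguished — the join is lossy.
Dependency preservation: the restricted closure of {D} across the fragments never reaches {E, G}, so D → E, G cannot be enforced without a join — not preserved.

lossy and not dependency-preserving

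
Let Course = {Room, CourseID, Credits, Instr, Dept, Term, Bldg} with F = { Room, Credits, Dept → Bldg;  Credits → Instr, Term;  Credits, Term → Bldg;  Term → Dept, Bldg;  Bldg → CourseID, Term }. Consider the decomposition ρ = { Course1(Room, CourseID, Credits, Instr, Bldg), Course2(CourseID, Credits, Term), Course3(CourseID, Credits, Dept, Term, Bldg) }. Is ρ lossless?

Chase test. Columns are Room, CourseID, Credits, Instr, Dept, Term, Bldg; row i has aⱼ where attribute j ∈ Coursei, else bᵢⱼ.
Initial tableau (one row per fragment):
  row 1: a1 a2 a3 a4 b15 b16 a7
  row 2: b21 a2 a3 b24 b25 a6 b27
  row 3: b31 a2 a3 b34 a5 a6 a7
Rows 1 and 2 agree on Credits; apply Credits→Instr, Term and equate their Instr, Term entries.
Rows 1 and 3 agree on Credits; apply Credits→Instr, Term and equate their Instr, Term entries.
Rows 1 and 2 agree on Credits, Term; apply Credits, Term→Bldg and equate their Bldg entries.
Rows 1 and 2 agree on Term; apply Term→Dept, Bldg and equate their Dept, Bldg entries.
Rows 1 and 3 agree on Term; apply Term→Dept, Bldg and equate their Dept, Bldg entries.
Row 1 is now all distinguished symbols — the join is lossless.

Yes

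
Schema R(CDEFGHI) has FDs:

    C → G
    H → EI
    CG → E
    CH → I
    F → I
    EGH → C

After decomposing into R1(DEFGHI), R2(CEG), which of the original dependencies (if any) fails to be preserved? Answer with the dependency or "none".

Check EGH → C: no single fragment contains all of {CEGH}, and the restricted closure of {EGH} across the fragments never reaches {C}.
C → G is preserved.
H → EI is preserved.
CG → E is preserved.
CH → I is preserved.
F → I is preserved.

EGH → C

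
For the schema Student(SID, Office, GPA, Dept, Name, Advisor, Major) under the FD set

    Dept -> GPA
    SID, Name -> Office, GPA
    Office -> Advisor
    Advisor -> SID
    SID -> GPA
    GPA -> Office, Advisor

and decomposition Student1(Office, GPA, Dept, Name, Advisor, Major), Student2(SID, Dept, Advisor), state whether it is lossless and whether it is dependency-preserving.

lossless and dependency-preserving

Lossless test: (Dept, Advisor)⁺ = {SID, Office, GPA, Dept, Advisor}, which contains all of one fragment — lossless.
Dependency preservation: SID, Name → Office, GPA; SID → GPA are not contained in any single fragment, but the restricted closure of each left-hand side across the fragments still reaches the right-hand side; the remaining FDs each lie inside some fragment. All dependencies are preserved.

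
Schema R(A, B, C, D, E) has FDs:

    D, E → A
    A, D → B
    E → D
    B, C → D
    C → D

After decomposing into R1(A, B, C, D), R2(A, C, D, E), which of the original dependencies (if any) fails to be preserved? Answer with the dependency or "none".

none

D, E → A lies within R2.
A, D → B lies within R1.
E → D lies within R2.
B, C → D lies within R1.
C → D lies within R1.
Every dependency is enforceable on the fragments, so the decomposition is dependency-preserving.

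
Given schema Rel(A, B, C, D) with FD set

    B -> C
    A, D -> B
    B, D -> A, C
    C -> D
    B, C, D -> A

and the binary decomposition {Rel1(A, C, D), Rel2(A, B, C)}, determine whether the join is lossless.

Common attributes: Rel1 ∩ Rel2 = {A, C}.
Closure of {A, C}: C → D applies, adding D; A, D → B applies, adding B. So (A, C)⁺ = {A, B, C, D}.
This closure contains every attribute of Rel1, so Rel1 ∩ Rel2 → Rel1. The join is lossless.

Yes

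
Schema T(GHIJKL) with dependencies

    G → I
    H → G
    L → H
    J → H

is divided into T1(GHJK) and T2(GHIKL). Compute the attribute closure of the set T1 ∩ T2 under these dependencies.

T1 ∩ T2 = {GHK}.
G → I applies, adding I
Closure: {GHIK}.

GHIK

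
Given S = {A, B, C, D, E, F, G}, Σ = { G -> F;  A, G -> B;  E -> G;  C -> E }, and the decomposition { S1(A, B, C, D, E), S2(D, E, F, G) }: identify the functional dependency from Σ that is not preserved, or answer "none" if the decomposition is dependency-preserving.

Check A, G → B: no single fragment contains all of {A, B, G}, and the restricted closure of {A, G} across the fragments never reaches {B}.
G → F is preserved.
E → G is preserved.
C → E is preserved.

A, G -> B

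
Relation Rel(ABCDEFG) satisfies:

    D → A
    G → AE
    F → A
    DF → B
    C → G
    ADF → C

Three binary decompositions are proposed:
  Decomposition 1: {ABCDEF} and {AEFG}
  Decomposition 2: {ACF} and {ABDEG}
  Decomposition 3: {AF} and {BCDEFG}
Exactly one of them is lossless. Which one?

Decomposition 1: common = {AEF}, closure = {AEF} → lossy.
Decomposition 2: common = {A}, closure = {A} → lossy.
Decomposition 3: common = {F}, closure = {AF} → lossless.

Decomposition 3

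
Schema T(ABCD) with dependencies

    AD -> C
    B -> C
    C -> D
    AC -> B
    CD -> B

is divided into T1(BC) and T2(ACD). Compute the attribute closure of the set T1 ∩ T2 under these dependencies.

T1 ∩ T2 = {C}.
C → D applies, adding D
CD → B applies, adding B
Closure: {BCD}.

BCD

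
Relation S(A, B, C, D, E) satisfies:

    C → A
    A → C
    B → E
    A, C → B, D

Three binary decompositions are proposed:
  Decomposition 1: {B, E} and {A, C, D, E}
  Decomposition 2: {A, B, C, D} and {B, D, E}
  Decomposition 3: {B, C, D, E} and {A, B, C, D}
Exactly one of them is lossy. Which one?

Decomposition 1

Decomposition 1: common = {E}, closure = {E} → lossy.
Decomposition 2: common = {B, D}, closure = {B, D, E} → lossless.
Decomposition 3: common = {B, C, D}, closure = {A, B, C, D, E} → lossless.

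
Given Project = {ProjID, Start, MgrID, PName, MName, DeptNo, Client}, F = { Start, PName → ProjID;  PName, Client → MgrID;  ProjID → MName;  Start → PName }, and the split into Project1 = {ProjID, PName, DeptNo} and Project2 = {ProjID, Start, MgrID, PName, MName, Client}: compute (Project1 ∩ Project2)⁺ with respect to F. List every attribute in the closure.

Project1 ∩ Project2 = {ProjID, PName}.
ProjID → MName applies, adding MName
Closure: {ProjID, PName, MName}.

ProjID, PName, MName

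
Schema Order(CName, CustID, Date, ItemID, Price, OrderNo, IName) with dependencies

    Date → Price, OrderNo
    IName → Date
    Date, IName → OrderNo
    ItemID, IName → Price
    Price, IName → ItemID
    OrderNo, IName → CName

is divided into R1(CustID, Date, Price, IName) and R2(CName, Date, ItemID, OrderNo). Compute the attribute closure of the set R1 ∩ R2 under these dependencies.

Date, Price, OrderNo

R1 ∩ R2 = {Date}.
Date → Price, OrderNo applies, adding Price, OrderNo
Closure: {Date, Price, OrderNo}.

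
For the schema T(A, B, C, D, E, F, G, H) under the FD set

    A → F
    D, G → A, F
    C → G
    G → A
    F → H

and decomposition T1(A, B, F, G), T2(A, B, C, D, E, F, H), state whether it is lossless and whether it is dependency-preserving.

Lossless test: (A, B, F)⁺ = {A, B, F, H}, which is a superkey of neither fragment — lossy.
Dependency preservation: the restricted closure of {C} across the fragments never reaches {G}, so C → G cannot be enforced without a join — not preserved.

lossy and not dependency-preserving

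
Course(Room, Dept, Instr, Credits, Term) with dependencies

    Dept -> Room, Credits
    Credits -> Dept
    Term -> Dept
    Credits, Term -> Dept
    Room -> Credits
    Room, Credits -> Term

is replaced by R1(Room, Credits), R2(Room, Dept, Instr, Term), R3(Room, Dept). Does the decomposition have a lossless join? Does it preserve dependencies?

Lossless test (chase): Rows 2 and 3 agree on Dept; apply Dept→Room, Credits and equate their Room, Credits entries. Rows 1 and 2 agree on Room; apply Room→Credits and equate their Credits entries. Rows 1 and 2 agree on Room, Credits; apply Room, Credits→Term and equate their Term entries. Rows 1 and 3 agree on Room, Credits; apply Room, Credits→Term and equate their Term entries. Rows 1 and 2 agree on Credits; apply Credits→Dept and equate their Dept entries. Row 2 is now all distinguished symbols — the join is lossless.
Dependency preservation: Dept → Room, Credits; Credits → Dept; Credits, Term → Dept; Room, Credits → Term are not contained in any single fragment, but the restricted closure of each left-hand side across the fragments still reaches the right-hand side; the remaining FDs each lie inside some fragment. All dependencies are preserved.

lossless and dependency-preserving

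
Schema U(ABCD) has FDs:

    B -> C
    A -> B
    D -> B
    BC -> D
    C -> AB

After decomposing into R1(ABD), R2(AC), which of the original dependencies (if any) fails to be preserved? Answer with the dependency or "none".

none

B → C: restricted closure across fragments reaches C.
A → B lies within R1.
D → B lies within R1.
BC → D: restricted closure across fragments reaches D.
C → AB: restricted closure across fragments reaches AB.
Every dependency is enforceable on the fragments, so the decomposition is dependency-preserving.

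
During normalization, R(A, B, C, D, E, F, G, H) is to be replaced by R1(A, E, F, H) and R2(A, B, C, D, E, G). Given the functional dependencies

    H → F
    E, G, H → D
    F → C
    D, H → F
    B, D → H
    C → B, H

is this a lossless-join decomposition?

No

Common attributes: R1 ∩ R2 = {A, E}.
No dependency enlarges {A, E}, so (A, E)⁺ = {A, E}.
The closure contains neither all of R1 = {A, E, F, H} nor all of R2 = {A, B, C, D, E, G}, so the common attributes are not a superkey of either fragment. The join is lossy.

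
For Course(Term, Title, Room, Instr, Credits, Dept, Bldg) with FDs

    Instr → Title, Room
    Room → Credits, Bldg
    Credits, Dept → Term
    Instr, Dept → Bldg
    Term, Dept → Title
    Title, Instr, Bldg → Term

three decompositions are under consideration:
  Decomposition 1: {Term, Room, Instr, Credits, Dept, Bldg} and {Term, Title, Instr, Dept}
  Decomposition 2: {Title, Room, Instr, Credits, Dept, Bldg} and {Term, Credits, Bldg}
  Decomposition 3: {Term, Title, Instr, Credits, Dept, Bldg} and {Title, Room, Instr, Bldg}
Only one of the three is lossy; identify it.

Decomposition 2

Decomposition 1: common = {Term, Instr, Dept}, closure = {Term, Title, Room, Instr, Credits, Dept, Bldg} → lossless.
Decomposition 2: common = {Credits, Bldg}, closure = {Credits, Bldg} → lossy.
Decomposition 3: common = {Title, Instr, Bldg}, closure = {Term, Title, Room, Instr, Credits, Bldg} → lossless.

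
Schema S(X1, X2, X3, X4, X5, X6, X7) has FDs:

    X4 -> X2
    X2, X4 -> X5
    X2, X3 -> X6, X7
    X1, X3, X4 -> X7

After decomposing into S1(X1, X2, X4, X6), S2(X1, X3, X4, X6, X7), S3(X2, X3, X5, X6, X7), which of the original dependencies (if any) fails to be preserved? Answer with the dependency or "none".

Check X2, X4 → X5: no single fragment contains all of {X2, X4, X5}, and the restricted closure of {X2, X4} across the fragments never reaches {X5}.
X4 → X2 is preserved.
X2, X3 → X6, X7 is preserved.
X1, X3, X4 → X7 is preserved.

X2, X4 -> X5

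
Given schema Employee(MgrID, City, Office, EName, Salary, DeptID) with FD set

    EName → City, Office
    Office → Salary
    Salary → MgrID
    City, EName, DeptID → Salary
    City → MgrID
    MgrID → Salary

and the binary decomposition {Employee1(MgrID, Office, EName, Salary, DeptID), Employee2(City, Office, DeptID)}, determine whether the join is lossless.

Common attributes: Employee1 ∩ Employee2 = {Office, DeptID}.
Closure of {Office, DeptID}: Office → Salary applies, adding Salary; Salary → MgrID applies, adding MgrID. So (Office, DeptID)⁺ = {MgrID, Office, Salary, DeptID}.
The closure contains neither all of Employee1 = {MgrID, Office, EName, Salary, DeptID} nor all of Employee2 = {City, Office, DeptID}, so the common attributes are not a superkey of either fragment. The join is lossy.

No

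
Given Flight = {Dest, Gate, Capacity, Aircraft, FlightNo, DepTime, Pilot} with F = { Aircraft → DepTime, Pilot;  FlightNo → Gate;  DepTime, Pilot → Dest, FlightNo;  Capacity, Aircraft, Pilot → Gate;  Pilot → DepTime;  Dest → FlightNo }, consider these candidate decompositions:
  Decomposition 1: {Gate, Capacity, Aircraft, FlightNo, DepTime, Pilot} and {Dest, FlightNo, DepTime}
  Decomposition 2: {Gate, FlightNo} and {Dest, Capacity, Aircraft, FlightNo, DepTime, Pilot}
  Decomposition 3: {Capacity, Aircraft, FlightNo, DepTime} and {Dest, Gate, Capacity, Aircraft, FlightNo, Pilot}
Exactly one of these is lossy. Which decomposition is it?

Decomposition 1: common = {FlightNo, DepTime}, closure = {Gate, FlightNo, DepTime} → lossy.
Decomposition 2: common = {FlightNo}, closure = {Gate, FlightNo} → lossless.
Decomposition 3: common = {Capacity, Aircraft, FlightNo}, closure = {Dest, Gate, Capacity, Aircraft, FlightNo, DepTime, Pilot} → lossless.

Decomposition 1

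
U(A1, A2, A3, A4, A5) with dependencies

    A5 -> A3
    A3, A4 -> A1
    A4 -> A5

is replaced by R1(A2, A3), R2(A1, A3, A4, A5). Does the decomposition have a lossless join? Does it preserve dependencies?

Lossless test: (A3)⁺ = {A3}, which is a superkey of neither fragment — lossy.
Dependency preservation: every FD's attributes lie within a single fragment, so each can be enforced locally — preserved.

lossy but dependency-preserving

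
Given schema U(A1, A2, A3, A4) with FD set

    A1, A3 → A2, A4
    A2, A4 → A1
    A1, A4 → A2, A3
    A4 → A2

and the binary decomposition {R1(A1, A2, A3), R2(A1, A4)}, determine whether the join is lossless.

Common attributes: R1 ∩ R2 = {A1}.
No dependency enlarges {A1}, so (A1)⁺ = {A1}.
The closure contains neither all of R1 = {A1, A2, A3} nor all of R2 = {A1, A4}, so the common attributes are not a superkey of either fragment. The join is lossy.

No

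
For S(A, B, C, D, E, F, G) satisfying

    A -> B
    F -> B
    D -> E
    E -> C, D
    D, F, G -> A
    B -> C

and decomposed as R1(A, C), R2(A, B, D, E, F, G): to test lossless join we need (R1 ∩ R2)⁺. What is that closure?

A, B, C

R1 ∩ R2 = {A}.
A → B applies, adding B
B → C applies, adding C
Closure: {A, B, C}.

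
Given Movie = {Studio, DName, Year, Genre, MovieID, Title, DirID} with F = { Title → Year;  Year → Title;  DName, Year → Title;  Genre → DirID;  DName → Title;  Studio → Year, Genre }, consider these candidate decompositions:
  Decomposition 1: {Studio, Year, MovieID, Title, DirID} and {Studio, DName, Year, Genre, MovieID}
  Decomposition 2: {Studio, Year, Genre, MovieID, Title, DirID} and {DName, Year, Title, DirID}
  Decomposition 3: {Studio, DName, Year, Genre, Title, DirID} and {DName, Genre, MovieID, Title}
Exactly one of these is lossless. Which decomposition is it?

Decomposition 1

Decomposition 1: common = {Studio, Year, MovieID}, closure = {Studio, Year, Genre, MovieID, Title, DirID} → lossless.
Decomposition 2: common = {Year, Title, DirID}, closure = {Year, Title, DirID} → lossy.
Decomposition 3: common = {DName, Genre, Title}, closure = {DName, Year, Genre, Title, DirID} → lossy.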